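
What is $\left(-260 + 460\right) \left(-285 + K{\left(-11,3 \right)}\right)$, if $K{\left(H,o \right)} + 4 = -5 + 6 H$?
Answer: $-72000$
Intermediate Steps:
$K{\left(H,o \right)} = -9 + 6 H$ ($K{\left(H,o \right)} = -4 + \left(-5 + 6 H\right) = -9 + 6 H$)
$\left(-260 + 460\right) \left(-285 + K{\left(-11,3 \right)}\right) = \left(-260 + 460\right) \left(-285 + \left(-9 + 6 \left(-11\right)\right)\right) = 200 \left(-285 - 75\right) = 200 \left(-360\right) = -72000$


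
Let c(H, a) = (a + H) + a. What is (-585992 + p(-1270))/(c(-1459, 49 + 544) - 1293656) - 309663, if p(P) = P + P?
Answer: -57240192485/184847 ≈ -3.0966e+5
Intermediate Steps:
p(P) = 2*P
c(H, a) = H + 2*a (c(H, a) = (H + a) + a = H + 2*a)
(-585992 + p(-1270))/(c(-1459, 49 + 544) - 1293656) - 309663 = (-585992 + 2*(-1270))/((-1459 + 2*(49 + 544)) - 1293656) - 309663 = (-585992 - 2540)/((-1459 + 2*593) - 1293656) - 309663 = -588532/((-1459 + 1186) - 1293656) - 309663 = -588532/(-273 - 1293656) - 309663 = -588532/(-1293929) - 309663 = -588532*(-1/1293929) - 309663 = 84076/184847 - 309663 = -57240192485/184847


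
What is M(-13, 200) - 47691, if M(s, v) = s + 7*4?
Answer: -47676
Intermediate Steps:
M(s, v) = 28 + s (M(s, v) = s + 28 = 28 + s)
M(-13, 200) - 47691 = (28 - 13) - 47691 = 15 - 47691 = -47676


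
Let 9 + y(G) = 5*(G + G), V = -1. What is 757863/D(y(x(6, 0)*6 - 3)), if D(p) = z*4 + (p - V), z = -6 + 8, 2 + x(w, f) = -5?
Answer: -84207/50 ≈ -1684.1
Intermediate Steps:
x(w, f) = -7 (x(w, f) = -2 - 5 = -7)
z = 2
y(G) = -9 + 10*G (y(G) = -9 + 5*(G + G) = -9 + 5*(2*G) = -9 + 10*G)
D(p) = 9 + p (D(p) = 2*4 + (p - 1*(-1)) = 8 + (p + 1) = 8 + (1 + p) = 9 + p)
757863/D(y(x(6, 0)*6 - 3)) = 757863/(9 + (-9 + 10*(-7*6 - 3))) = 757863/(9 + (-9 + 10*(-42 - 3))) = 757863/(9 + (-9 + 10*(-45))) = 757863/(9 + (-9 - 450)) = 757863/(9 - 459) = 757863/(-450) = 757863*(-1/450) = -84207/50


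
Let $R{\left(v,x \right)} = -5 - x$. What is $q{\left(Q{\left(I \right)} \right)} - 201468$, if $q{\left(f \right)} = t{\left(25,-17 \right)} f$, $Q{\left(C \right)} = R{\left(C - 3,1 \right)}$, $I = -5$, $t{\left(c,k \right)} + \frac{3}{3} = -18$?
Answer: $-201354$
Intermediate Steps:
$t{\left(c,k \right)} = -19$ ($t{\left(c,k \right)} = -1 - 18 = -19$)
$Q{\left(C \right)} = -6$ ($Q{\left(C \right)} = -5 - 1 = -6$)
$q{\left(f \right)} = - 19 f$
$q{\left(Q{\left(I \right)} \right)} - 201468 = \left(-19\right) \left(-6\right) - 201468 = 114 - 201468 = -201354$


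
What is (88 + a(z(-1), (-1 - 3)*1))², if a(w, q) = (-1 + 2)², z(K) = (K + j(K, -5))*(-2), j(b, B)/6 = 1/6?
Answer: 7921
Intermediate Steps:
j(b, B) = 1 (j(b, B) = 6/6 = 6*(⅙) = 1)
z(K) = -2 - 2*K (z(K) = (K + 1)*(-2) = (1 + K)*(-2) = -2 - 2*K)
a(w, q) = 1 (a(w, q) = 1² = 1)
(88 + a(z(-1), (-1 - 3)*1))² = (88 + 1)² = 89² = 7921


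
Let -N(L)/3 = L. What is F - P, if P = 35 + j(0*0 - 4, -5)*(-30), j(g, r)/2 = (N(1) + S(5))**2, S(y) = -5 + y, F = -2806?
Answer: -2301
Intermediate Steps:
N(L) = -3*L
j(g, r) = 18 (j(g, r) = 2*(-3*1 + (-5 + 5))**2 = 2*(-3 + 0)**2 = 2*(-3)**2 = 2*9 = 18)
P = -505 (P = 35 + 18*(-30) = 35 - 540 = -505)
F - P = -2806 - 1*(-505) = -2806 + 505 = -2301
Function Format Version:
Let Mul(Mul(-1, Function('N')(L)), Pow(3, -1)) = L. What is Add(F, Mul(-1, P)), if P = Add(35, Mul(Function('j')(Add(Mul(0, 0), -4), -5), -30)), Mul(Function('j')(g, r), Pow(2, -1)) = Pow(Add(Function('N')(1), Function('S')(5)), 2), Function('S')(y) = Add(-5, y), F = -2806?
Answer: -2301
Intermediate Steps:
Function('N')(L) = Mul(-3, L)
Function('j')(g, r) = 18 (Function('j')(g, r) = Mul(2, Pow(Add(Mul(-3, 1), Add(-5, 5)), 2)) = Mul(2, Pow(Add(-3, 0), 2)) = Mul(2, Pow(-3, 2)) = Mul(2, 9) = 18)
P = -505 (P = Add(35, Mul(18, -30)) = Add(35, -540) = -505)
Add(F, Mul(-1, P)) = Add(-2806, Mul(-1, -505)) = Add(-2806, 505) = -2301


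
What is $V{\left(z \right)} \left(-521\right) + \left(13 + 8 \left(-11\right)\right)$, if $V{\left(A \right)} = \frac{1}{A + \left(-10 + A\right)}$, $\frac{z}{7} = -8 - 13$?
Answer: $- \frac{22279}{304} \approx -73.286$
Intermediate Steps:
$z = -147$ ($z = 7 \left(-8 - 13\right) = 7 \left(-21\right) = -147$)
$V{\left(A \right)} = \frac{1}{-10 + 2 A}$
$V{\left(z \right)} \left(-521\right) + \left(13 + 8 \left(-11\right)\right) = \frac{1}{2 \left(-5 - 147\right)} \left(-521\right) + \left(13 + 8 \left(-11\right)\right) = \frac{1}{2 \left(-152\right)} \left(-521\right) + \left(13 - 88\right) = \frac{1}{2} \left(- \frac{1}{152}\right) \left(-521\right) - 75 = \left(- \frac{1}{304}\right) \left(-521\right) - 75 = \frac{521}{304} - 75 = - \frac{22279}{304}$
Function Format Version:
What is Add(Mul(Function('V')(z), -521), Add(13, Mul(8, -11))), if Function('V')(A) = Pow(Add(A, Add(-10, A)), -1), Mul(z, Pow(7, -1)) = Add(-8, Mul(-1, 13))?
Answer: Rational(-22279, 304) ≈ -73.286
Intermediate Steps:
z = -147 (z = Mul(7, Add(-8, Mul(-1, 13))) = Mul(7, Add(-8, -13)) = Mul(7, -21) = -147)
Function('V')(A) = Pow(Add(-10, Mul(2, A)), -1)
Add(Mul(Function('V')(z), -521), Add(13, Mul(8, -11))) = Add(Mul(Mul(Rational(1, 2), Pow(Add(-5, -147), -1)), -521), Add(13, Mul(8, -11))) = Add(Mul(Mul(Rational(1, 2), Pow(-152, -1)), -521), Add(13, -88)) = Add(Mul(Mul(Rational(1, 2), Rational(-1, 152)), -521), -75) = Add(Mul(Rational(-1, 304), -521), -75) = Add(Rational(521, 304), -75) = Rational(-22279, 304)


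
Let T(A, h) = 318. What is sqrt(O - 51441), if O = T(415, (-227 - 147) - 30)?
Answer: I*sqrt(51123) ≈ 226.1*I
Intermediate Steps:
O = 318
sqrt(O - 51441) = sqrt(318 - 51441) = sqrt(-51123) = I*sqrt(51123)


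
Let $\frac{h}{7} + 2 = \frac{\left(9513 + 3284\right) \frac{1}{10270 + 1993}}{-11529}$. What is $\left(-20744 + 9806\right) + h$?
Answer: $- \frac{221199320069}{20197161} \approx -10952.0$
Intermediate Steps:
$h = - \frac{282773051}{20197161}$ ($h = -14 + 7 \frac{\left(9513 + 3284\right) \frac{1}{10270 + 1993}}{-11529} = -14 + 7 \cdot \frac{12797}{12263} \left(- \frac{1}{11529}\right) = -14 + 7 \left(- \frac{12797}{141380127}\right) = -14 - \frac{12797}{20197161} = - \frac{282773051}{20197161} \approx -14.001$)
$\left(-20744 + 9806\right) + h = \left(-20744 + 9806\right) - \frac{282773051}{20197161} = -10938 - \frac{282773051}{20197161} = - \frac{221199320069}{20197161}$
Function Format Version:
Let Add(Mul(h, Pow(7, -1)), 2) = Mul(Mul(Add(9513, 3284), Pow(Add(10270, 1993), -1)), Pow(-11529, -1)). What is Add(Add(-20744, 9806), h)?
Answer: Rational(-221199320069, 20197161) ≈ -10952.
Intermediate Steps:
h = Rational(-282773051, 20197161) (h = Add(-14, Mul(7, Mul(Mul(Add(9513, 3284), Pow(Add(10270, 1993), -1)), Pow(-11529, -1)))) = Add(-14, Mul(7, Mul(Mul(12797, Pow(12263, -1)), Rational(-1, 11529)))) = Add(-14, Mul(7, Mul(Mul(12797, Rational(1, 12263)), Rational(-1, 11529)))) = Add(-14, Mul(7, Mul(Rational(12797, 12263), Rational(-1, 11529)))) = Add(-14, Mul(7, Rational(-12797, 141380127))) = Add(-14, Rational(-12797, 20197161)) = Rational(-282773051, 20197161) ≈ -14.001)
Add(Add(-20744, 9806), h) = Add(Add(-20744, 9806), Rational(-282773051, 20197161)) = Add(-10938, Rational(-282773051, 20197161)) = Rational(-221199320069, 20197161)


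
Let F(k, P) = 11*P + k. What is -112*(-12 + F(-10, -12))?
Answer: 17248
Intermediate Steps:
F(k, P) = k + 11*P
-112*(-12 + F(-10, -12)) = -112*(-12 + (-10 + 11*(-12))) = -112*(-12 + (-10 - 132)) = -112*(-12 - 142) = -112*(-154) = 17248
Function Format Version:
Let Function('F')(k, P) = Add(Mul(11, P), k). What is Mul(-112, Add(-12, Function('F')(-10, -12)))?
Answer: 17248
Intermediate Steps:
Function('F')(k, P) = Add(k, Mul(11, P))
Mul(-112, Add(-12, Function('F')(-10, -12))) = Mul(-112, Add(-12, Add(-10, Mul(11, -12)))) = Mul(-112, Add(-12, Add(-10, -132))) = Mul(-112, Add(-12, -142)) = Mul(-112, -154) = 17248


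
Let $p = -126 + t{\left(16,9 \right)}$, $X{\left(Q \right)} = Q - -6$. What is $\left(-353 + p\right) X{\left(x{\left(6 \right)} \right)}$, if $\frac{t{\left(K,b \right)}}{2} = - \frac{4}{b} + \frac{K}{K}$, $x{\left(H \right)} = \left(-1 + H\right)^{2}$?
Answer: $- \frac{133331}{9} \approx -14815.0$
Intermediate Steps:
$t{\left(K,b \right)} = 2 - \frac{8}{b}$ ($t{\left(K,b \right)} = 2 \left(- \frac{4}{b} + \frac{K}{K}\right) = 2 \left(- \frac{4}{b} + 1\right) = 2 \left(1 - \frac{4}{b}\right) = 2 - \frac{8}{b}$)
$X{\left(Q \right)} = 6 + Q$ ($X{\left(Q \right)} = Q + 6 = 6 + Q$)
$p = - \frac{1124}{9}$ ($p = -126 + \left(2 - \frac{8}{9}\right) = -126 + \frac{10}{9} = - \frac{1124}{9} \approx -124.89$)
$\left(-353 + p\right) X{\left(x{\left(6 \right)} \right)} = \left(-353 - \frac{1124}{9}\right) \left(6 + \left(-1 + 6\right)^{2}\right) = - \frac{4301 \left(6 + 5^{2}\right)}{9} = - \frac{4301 \left(6 + 25\right)}{9} = \left(- \frac{4301}{9}\right) 31 = - \frac{133331}{9}$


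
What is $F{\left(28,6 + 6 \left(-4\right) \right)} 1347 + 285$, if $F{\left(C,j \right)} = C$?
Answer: $38001$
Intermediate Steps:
$F{\left(28,6 + 6 \left(-4\right) \right)} 1347 + 285 = 28 \cdot 1347 + 285 = 37716 + 285 = 38001$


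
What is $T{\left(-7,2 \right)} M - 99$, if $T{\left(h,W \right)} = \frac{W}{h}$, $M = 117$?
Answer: $- \frac{927}{7} \approx -132.43$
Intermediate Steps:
$T{\left(-7,2 \right)} M - 99 = \frac{2}{-7} \cdot 117 - 99 = 2 \left(- \frac{1}{7}\right) 117 - 99 = \left(- \frac{2}{7}\right) 117 - 99 = - \frac{234}{7} - 99 = - \frac{927}{7}$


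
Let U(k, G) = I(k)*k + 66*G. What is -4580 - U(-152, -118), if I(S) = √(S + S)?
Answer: 3208 + 608*I*√19 ≈ 3208.0 + 2650.2*I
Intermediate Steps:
I(S) = √2*√S (I(S) = √(2*S) = √2*√S)
U(k, G) = 66*G + √2*k^(3/2) (U(k, G) = (√2*√k)*k + 66*G = √2*k^(3/2) + 66*G = 66*G + √2*k^(3/2))
-4580 - U(-152, -118) = -4580 - (66*(-118) + √2*(-152)^(3/2)) = -4580 - (-7788 + √2*(-304*I*√38)) = -4580 - (-7788 - 608*I*√19) = -4580 + (7788 + 608*I*√19) = 3208 + 608*I*√19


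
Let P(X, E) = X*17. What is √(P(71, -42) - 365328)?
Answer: I*√364121 ≈ 603.42*I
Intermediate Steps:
P(X, E) = 17*X
√(P(71, -42) - 365328) = √(17*71 - 365328) = √(1207 - 365328) = √(-364121) = I*√364121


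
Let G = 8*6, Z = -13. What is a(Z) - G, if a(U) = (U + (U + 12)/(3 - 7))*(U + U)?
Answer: 567/2 ≈ 283.50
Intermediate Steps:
G = 48
a(U) = 2*U*(-3 + 3*U/4) (a(U) = (U + (12 + U)/(-4))*(2*U) = (U + (12 + U)*(-¼))*(2*U) = (U + (-3 - U/4))*(2*U) = (-3 + 3*U/4)*(2*U) = 2*U*(-3 + 3*U/4))
a(Z) - G = (3/2)*(-13)*(-4 - 13) - 1*48 = (3/2)*(-13)*(-17) - 48 = 663/2 - 48 = 567/2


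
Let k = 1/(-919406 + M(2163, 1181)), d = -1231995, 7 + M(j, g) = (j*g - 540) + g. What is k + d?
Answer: -2015212413344/1635731 ≈ -1.2320e+6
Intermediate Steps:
M(j, g) = -547 + g + g*j (M(j, g) = -7 + ((j*g - 540) + g) = -7 + ((g*j - 540) + g) = -7 + ((-540 + g*j) + g) = -7 + (-540 + g + g*j) = -547 + g + g*j)
k = 1/1635731 (k = 1/(-919406 + (-547 + 1181 + 1181*2163)) = 1/(-919406 + (-547 + 1181 + 2554503)) = 1/(-919406 + 2555137) = 1/1635731 ≈ 6.1135e-7)
k + d = 1/1635731 - 1231995 = -2015212413344/1635731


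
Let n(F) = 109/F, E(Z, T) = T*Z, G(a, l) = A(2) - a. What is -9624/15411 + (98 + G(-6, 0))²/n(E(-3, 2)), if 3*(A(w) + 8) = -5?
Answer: -823883402/1679799 ≈ -490.47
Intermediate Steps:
A(w) = -29/3 (A(w) = -8 + (⅓)*(-5) = -8 - 5/3 = -29/3)
G(a, l) = -29/3 - a
-9624/15411 + (98 + G(-6, 0))²/n(E(-3, 2)) = -9624/15411 + (98 + (-29/3 - 1*(-6)))²/((109/((2*(-3))))) = -9624*1/15411 + (98 + (-29/3 + 6))²/((109/(-6))) = -3208/5137 + (98 - 11/3)²/((109*(-⅙))) = -3208/5137 + (283/3)²/(-109/6) = -3208/5137 + (80089/9)*(-6/109) = -3208/5137 - 160178/327 = -823883402/1679799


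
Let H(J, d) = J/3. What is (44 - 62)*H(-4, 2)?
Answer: 24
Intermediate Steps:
H(J, d) = J/3 (H(J, d) = J*(⅓) = J/3)
(44 - 62)*H(-4, 2) = (44 - 62)*((⅓)*(-4)) = -18*(-4/3) = 24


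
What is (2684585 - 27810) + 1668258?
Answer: 4325033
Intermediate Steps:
(2684585 - 27810) + 1668258 = 2656775 + 1668258 = 4325033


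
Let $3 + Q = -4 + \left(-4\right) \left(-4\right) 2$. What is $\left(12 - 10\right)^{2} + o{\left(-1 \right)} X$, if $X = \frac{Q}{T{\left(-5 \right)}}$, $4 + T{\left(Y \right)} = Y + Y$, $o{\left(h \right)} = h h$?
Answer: $\frac{31}{14} \approx 2.2143$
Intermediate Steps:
$o{\left(h \right)} = h^{2}$
$T{\left(Y \right)} = -4 + 2 Y$ ($T{\left(Y \right)} = -4 + \left(Y + Y\right) = -4 + 2 Y$)
$Q = 25$ ($Q = -3 - \left(4 - \left(-4\right) \left(-4\right) 2\right) = -3 + \left(-4 + 16 \cdot 2\right) = -3 + \left(-4 + 32\right) = -3 + 28 = 25$)
$X = - \frac{25}{14}$ ($X = \frac{25}{-4 + 2 \left(-5\right)} = \frac{25}{-4 - 10} = \frac{25}{-14} = 25 \left(- \frac{1}{14}\right) = - \frac{25}{14} \approx -1.7857$)
$\left(12 - 10\right)^{2} + o{\left(-1 \right)} X = \left(12 - 10\right)^{2} + \left(-1\right)^{2} \left(- \frac{25}{14}\right) = 2^{2} + 1 \left(- \frac{25}{14}\right) = 4 - \frac{25}{14} = \frac{31}{14}$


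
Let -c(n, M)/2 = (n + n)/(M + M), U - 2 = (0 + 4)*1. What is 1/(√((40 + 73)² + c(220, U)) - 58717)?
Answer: -176151/10343020180 - √114261/10343020180 ≈ -1.7064e-5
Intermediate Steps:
U = 6 (U = 2 + (0 + 4)*1 = 2 + 4*1 = 2 + 4 = 6)
c(n, M) = -2*n/M (c(n, M) = -2*(n + n)/(M + M) = -2*2*n/(2*M) = -2*2*n*1/(2*M) = -2*n/M)
1/(√((40 + 73)² + c(220, U)) - 58717) = 1/(√((40 + 73)² - 2*220/6) - 58717) = 1/(√(113² - 2*220*⅙) - 58717) = 1/(√(12769 - 220/3) - 58717) = 1/(√(38087/3) - 58717) = 1/(√114261/3 - 58717) = 1/(-58717 + √114261/3)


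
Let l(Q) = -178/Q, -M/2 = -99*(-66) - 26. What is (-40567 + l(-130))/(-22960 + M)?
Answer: 439461/389740 ≈ 1.1276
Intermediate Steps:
M = -13016 (M = -2*(-99*(-66) - 26) = -2*(6534 - 26) = -2*6508 = -13016)
(-40567 + l(-130))/(-22960 + M) = (-40567 - 178/(-130))/(-22960 - 13016) = (-40567 - 178*(-1/130))/(-35976) = (-40567 + 89/65)*(-1/35976) = -2636766/65*(-1/35976) = 439461/389740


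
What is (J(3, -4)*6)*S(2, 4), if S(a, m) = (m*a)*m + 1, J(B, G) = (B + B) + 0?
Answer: 1188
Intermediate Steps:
J(B, G) = 2*B (J(B, G) = 2*B + 0 = 2*B)
S(a, m) = 1 + a*m**2 (S(a, m) = (a*m)*m + 1 = a*m**2 + 1 = 1 + a*m**2)
(J(3, -4)*6)*S(2, 4) = ((2*3)*6)*(1 + 2*4**2) = (6*6)*(1 + 2*16) = 36*(1 + 32) = 36*33 = 1188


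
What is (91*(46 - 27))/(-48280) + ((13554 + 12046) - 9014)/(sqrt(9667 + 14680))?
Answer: -1729/48280 + 16586*sqrt(24347)/24347 ≈ 106.26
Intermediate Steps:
(91*(46 - 27))/(-48280) + ((13554 + 12046) - 9014)/(sqrt(9667 + 14680)) = (91*19)*(-1/48280) + (25600 - 9014)/(sqrt(24347)) = 1729*(-1/48280) + 16586*(sqrt(24347)/24347) = -1729/48280 + 16586*sqrt(24347)/24347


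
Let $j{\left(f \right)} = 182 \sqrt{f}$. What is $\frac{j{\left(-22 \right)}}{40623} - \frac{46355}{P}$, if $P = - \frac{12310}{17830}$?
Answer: $\frac{82650965}{1231} + \frac{182 i \sqrt{22}}{40623} \approx 67141.0 + 0.021014 i$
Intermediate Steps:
$P = - \frac{1231}{1783}$ ($P = \left(-12310\right) \frac{1}{17830} = - \frac{1231}{1783} \approx -0.69041$)
$\frac{j{\left(-22 \right)}}{40623} - \frac{46355}{P} = \frac{182 \sqrt{-22}}{40623} - \frac{46355}{- \frac{1231}{1783}} = 182 i \sqrt{22} \cdot \frac{1}{40623} - - \frac{82650965}{1231} = 182 i \sqrt{22} \cdot \frac{1}{40623} + \frac{82650965}{1231} = \frac{182 i \sqrt{22}}{40623} + \frac{82650965}{1231} = \frac{82650965}{1231} + \frac{182 i \sqrt{22}}{40623}$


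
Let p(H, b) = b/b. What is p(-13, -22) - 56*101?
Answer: -5655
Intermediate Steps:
p(H, b) = 1
p(-13, -22) - 56*101 = 1 - 56*101 = 1 - 5656 = -5655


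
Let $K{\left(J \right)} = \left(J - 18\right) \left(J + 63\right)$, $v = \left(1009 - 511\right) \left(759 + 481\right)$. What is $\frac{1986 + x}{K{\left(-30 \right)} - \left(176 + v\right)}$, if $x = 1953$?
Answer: $- \frac{3939}{619280} \approx -0.0063606$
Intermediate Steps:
$v = 617520$ ($v = 498 \cdot 1240 = 617520$)
$K{\left(J \right)} = \left(-18 + J\right) \left(63 + J\right)$
$\frac{1986 + x}{K{\left(-30 \right)} - \left(176 + v\right)} = \frac{1986 + 1953}{\left(-1134 + \left(-30\right)^{2} + 45 \left(-30\right)\right) - 617696} = \frac{3939}{\left(-1134 + 900 - 1350\right) - 617696} = \frac{3939}{-1584 - 617696} = \frac{3939}{-619280} = 3939 \left(- \frac{1}{619280}\right) = - \frac{3939}{619280}$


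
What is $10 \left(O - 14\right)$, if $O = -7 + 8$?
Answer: $-130$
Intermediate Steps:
$O = 1$
$10 \left(O - 14\right) = 10 \left(1 - 14\right) = 10 \left(-13\right) = -130$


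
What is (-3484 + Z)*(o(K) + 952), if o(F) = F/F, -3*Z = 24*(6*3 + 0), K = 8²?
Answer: -3457484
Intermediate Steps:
K = 64
Z = -144 (Z = -8*(6*3 + 0) = -8*(18 + 0) = -8*18 = -⅓*432 = -144)
o(F) = 1
(-3484 + Z)*(o(K) + 952) = (-3484 - 144)*(1 + 952) = -3628*953 = -3457484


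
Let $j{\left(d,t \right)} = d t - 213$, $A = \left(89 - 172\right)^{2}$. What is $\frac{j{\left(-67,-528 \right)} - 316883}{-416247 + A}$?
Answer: $\frac{140860}{204679} \approx 0.6882$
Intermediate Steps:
$A = 6889$ ($A = \left(-83\right)^{2} = 6889$)
$j{\left(d,t \right)} = -213 + d t$
$\frac{j{\left(-67,-528 \right)} - 316883}{-416247 + A} = \frac{\left(-213 - -35376\right) - 316883}{-416247 + 6889} = \frac{\left(-213 + 35376\right) - 316883}{-409358} = \left(35163 - 316883\right) \left(- \frac{1}{409358}\right) = \left(-281720\right) \left(- \frac{1}{409358}\right) = \frac{140860}{204679}$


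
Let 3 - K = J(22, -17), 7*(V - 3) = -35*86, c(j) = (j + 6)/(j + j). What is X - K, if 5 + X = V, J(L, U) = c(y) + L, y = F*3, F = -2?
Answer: -413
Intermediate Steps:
y = -6 (y = -2*3 = -6)
c(j) = (6 + j)/(2*j) (c(j) = (6 + j)/((2*j)) = (6 + j)*(1/(2*j)) = (6 + j)/(2*j))
J(L, U) = L (J(L, U) = (½)*(6 - 6)/(-6) + L = (½)*(-⅙)*0 + L = 0 + L = L)
V = -427 (V = 3 + (-35*86)/7 = 3 + (⅐)*(-3010) = 3 - 430 = -427)
X = -432 (X = -5 - 427 = -432)
K = -19 (K = 3 - 1*22 = 3 - 22 = -19)
X - K = -432 - 1*(-19) = -432 + 19 = -413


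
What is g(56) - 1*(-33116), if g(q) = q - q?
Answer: 33116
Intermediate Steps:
g(q) = 0
g(56) - 1*(-33116) = 0 - 1*(-33116) = 0 + 33116 = 33116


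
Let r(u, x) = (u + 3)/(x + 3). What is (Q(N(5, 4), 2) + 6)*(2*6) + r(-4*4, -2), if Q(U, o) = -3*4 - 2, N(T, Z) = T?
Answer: -109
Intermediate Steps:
r(u, x) = (3 + u)/(3 + x)
Q(U, o) = -14 (Q(U, o) = -12 - 2 = -14)
(Q(N(5, 4), 2) + 6)*(2*6) + r(-4*4, -2) = (-14 + 6)*(2*6) + (3 - 4*4)/(3 - 2) = -8*12 + (3 - 16)/1 = -96 + 1*(-13) = -96 - 13 = -109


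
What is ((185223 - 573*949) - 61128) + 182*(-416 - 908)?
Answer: -660650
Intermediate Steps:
((185223 - 573*949) - 61128) + 182*(-416 - 908) = ((185223 - 543777) - 61128) + 182*(-1324) = (-358554 - 61128) - 240968 = -419682 - 240968 = -660650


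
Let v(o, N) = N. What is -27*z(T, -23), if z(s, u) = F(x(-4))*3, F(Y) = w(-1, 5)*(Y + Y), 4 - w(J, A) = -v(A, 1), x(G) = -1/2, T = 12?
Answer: 405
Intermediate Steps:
x(G) = -½ (x(G) = -1*½ = -½)
w(J, A) = 5 (w(J, A) = 4 - (-1) = 4 - 1*(-1) = 4 + 1 = 5)
F(Y) = 10*Y (F(Y) = 5*(Y + Y) = 5*(2*Y) = 10*Y)
z(s, u) = -15 (z(s, u) = (10*(-½))*3 = -5*3 = -15)
-27*z(T, -23) = -27*(-15) = 405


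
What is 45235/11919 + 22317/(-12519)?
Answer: 11122246/5526443 ≈ 2.0126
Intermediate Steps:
45235/11919 + 22317/(-12519) = 45235*(1/11919) + 22317*(-1/12519) = 45235/11919 - 7439/4173 = 11122246/5526443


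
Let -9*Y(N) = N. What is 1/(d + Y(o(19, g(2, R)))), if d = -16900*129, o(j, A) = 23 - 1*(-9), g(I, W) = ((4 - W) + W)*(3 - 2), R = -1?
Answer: -9/19620932 ≈ -4.5869e-7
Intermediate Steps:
g(I, W) = 4 (g(I, W) = 4*1 = 4)
o(j, A) = 32 (o(j, A) = 23 + 9 = 32)
d = -2180100
Y(N) = -N/9
1/(d + Y(o(19, g(2, R)))) = 1/(-2180100 - ⅑*32) = 1/(-2180100 - 32/9) = 1/(-19620932/9) = -9/19620932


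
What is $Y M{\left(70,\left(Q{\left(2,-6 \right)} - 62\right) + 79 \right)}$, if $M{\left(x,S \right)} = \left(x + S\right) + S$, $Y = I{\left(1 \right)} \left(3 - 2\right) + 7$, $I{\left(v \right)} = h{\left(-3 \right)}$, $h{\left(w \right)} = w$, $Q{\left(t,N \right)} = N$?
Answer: $368$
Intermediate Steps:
$I{\left(v \right)} = -3$
$Y = 4$ ($Y = - 3 \left(3 - 2\right) + 7 = \left(-3\right) 1 + 7 = -3 + 7 = 4$)
$M{\left(x,S \right)} = x + 2 S$ ($M{\left(x,S \right)} = \left(S + x\right) + S = x + 2 S$)
$Y M{\left(70,\left(Q{\left(2,-6 \right)} - 62\right) + 79 \right)} = 4 \left(70 + 2 \left(\left(-6 - 62\right) + 79\right)\right) = 4 \left(70 + 2 \left(-68 + 79\right)\right) = 4 \left(70 + 2 \cdot 11\right) = 4 \left(70 + 22\right) = 4 \cdot 92 = 368$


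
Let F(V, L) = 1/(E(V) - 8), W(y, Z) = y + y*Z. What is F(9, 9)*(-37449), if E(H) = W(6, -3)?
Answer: 37449/20 ≈ 1872.4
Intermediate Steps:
W(y, Z) = y + Z*y
E(H) = -12 (E(H) = 6*(1 - 3) = 6*(-2) = -12)
F(V, L) = -1/20 (F(V, L) = 1/(-12 - 8) = 1/(-20) = -1/20)
F(9, 9)*(-37449) = -1/20*(-37449) = 37449/20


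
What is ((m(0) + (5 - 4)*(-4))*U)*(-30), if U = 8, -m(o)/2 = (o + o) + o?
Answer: 960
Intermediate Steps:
m(o) = -6*o (m(o) = -2*((o + o) + o) = -2*(2*o + o) = -6*o)
((m(0) + (5 - 4)*(-4))*U)*(-30) = ((-6*0 + (5 - 4)*(-4))*8)*(-30) = ((0 + 1*(-4))*8)*(-30) = ((0 - 4)*8)*(-30) = -4*8*(-30) = -32*(-30) = 960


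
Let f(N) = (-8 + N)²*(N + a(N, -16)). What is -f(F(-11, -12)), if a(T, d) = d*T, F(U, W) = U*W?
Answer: 30444480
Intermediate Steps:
a(T, d) = T*d
f(N) = -15*N*(-8 + N)² (f(N) = (-8 + N)²*(N + N*(-16)) = (-8 + N)²*(N - 16*N) = (-8 + N)²*(-15*N) = -15*N*(-8 + N)²)
-f(F(-11, -12)) = -(-15)*(-11*(-12))*(-8 - 11*(-12))² = -(-15)*132*(-8 + 132)² = -(-15)*132*124² = -(-15)*132*15376 = -1*(-30444480) = 30444480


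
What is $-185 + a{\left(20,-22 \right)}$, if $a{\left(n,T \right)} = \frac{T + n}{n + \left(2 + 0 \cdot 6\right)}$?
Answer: $- \frac{2036}{11} \approx -185.09$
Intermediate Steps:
$a{\left(n,T \right)} = \frac{T + n}{2 + n}$ ($a{\left(n,T \right)} = \frac{T + n}{n + \left(2 + 0\right)} = \frac{T + n}{n + 2} = \frac{T + n}{2 + n}$)
$-185 + a{\left(20,-22 \right)} = -185 + \frac{-22 + 20}{2 + 20} = -185 + \frac{1}{22} \left(-2\right) = -185 - \frac{1}{11} = - \frac{2036}{11}$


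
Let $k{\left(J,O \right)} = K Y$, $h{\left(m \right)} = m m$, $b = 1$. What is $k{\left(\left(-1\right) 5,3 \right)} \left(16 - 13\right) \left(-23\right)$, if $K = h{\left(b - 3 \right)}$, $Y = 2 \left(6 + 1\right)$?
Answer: $-3864$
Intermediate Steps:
$Y = 14$ ($Y = 2 \cdot 7 = 14$)
$h{\left(m \right)} = m^{2}$
$K = 4$ ($K = \left(1 - 3\right)^{2} = \left(-2\right)^{2} = 4$)
$k{\left(J,O \right)} = 56$ ($k{\left(J,O \right)} = 4 \cdot 14 = 56$)
$k{\left(\left(-1\right) 5,3 \right)} \left(16 - 13\right) \left(-23\right) = 56 \left(16 - 13\right) \left(-23\right) = 56 \cdot 3 \left(-23\right) = 168 \left(-23\right) = -3864$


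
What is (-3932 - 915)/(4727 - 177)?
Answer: -4847/4550 ≈ -1.0653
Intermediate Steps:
(-3932 - 915)/(4727 - 177) = -4847/4550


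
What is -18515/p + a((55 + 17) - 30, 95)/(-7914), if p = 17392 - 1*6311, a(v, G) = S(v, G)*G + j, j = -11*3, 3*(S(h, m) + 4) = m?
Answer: -37561414/18791793 ≈ -1.9988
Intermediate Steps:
S(h, m) = -4 + m/3
j = -33
a(v, G) = -33 + G*(-4 + G/3) (a(v, G) = (-4 + G/3)*G - 33 = G*(-4 + G/3) - 33 = -33 + G*(-4 + G/3))
p = 11081 (p = 17392 - 6311 = 11081)
-18515/p + a((55 + 17) - 30, 95)/(-7914) = -18515/11081 + (-33 + (⅓)*95*(-12 + 95))/(-7914) = -18515*1/11081 + (-33 + (⅓)*95*83)*(-1/7914) = -2645/1583 + (-33 + 7885/3)*(-1/7914) = -2645/1583 + (7786/3)*(-1/7914) = -2645/1583 - 3893/11871 = -37561414/18791793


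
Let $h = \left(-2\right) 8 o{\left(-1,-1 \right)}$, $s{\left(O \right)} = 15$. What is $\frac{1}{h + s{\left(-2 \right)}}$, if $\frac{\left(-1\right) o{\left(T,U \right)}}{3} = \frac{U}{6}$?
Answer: $\frac{1}{7} \approx 0.14286$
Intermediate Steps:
$o{\left(T,U \right)} = - \frac{U}{2}$ ($o{\left(T,U \right)} = - 3 \frac{U}{6} = - \frac{U}{2}$)
$h = -8$ ($h = \left(-2\right) 8 \left(\left(- \frac{1}{2}\right) \left(-1\right)\right) = \left(-16\right) \frac{1}{2} = -8$)
$\frac{1}{h + s{\left(-2 \right)}} = \frac{1}{-8 + 15} = \frac{1}{7}$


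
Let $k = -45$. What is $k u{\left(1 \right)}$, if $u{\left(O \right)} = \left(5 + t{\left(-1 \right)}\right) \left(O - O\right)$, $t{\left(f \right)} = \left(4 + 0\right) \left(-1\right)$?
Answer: $0$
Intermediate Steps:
$t{\left(f \right)} = -4$ ($t{\left(f \right)} = 4 \left(-1\right) = -4$)
$u{\left(O \right)} = 0$ ($u{\left(O \right)} = \left(5 - 4\right) \left(O - O\right) = 1 \cdot 0 = 0$)
$k u{\left(1 \right)} = \left(-45\right) 0 = 0$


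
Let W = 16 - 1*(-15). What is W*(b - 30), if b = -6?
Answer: -1116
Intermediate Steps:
W = 31 (W = 16 + 15 = 31)
W*(b - 30) = 31*(-6 - 30) = 31*(-36) = -1116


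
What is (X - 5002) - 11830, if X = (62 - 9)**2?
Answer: -14023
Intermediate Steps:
X = 2809 (X = 53**2 = 2809)
(X - 5002) - 11830 = (2809 - 5002) - 11830 = -2193 - 11830 = -14023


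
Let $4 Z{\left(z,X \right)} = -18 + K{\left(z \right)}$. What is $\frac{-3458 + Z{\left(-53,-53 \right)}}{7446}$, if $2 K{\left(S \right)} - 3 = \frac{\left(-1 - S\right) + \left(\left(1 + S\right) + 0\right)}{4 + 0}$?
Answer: $- \frac{27697}{59568} \approx -0.46496$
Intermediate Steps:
$K{\left(S \right)} = \frac{3}{2}$ ($K{\left(S \right)} = \frac{3}{2} + \frac{\left(\left(-1 - S\right) + \left(\left(1 + S\right) + 0\right)\right) \frac{1}{4 + 0}}{2} = \frac{3}{2} + \frac{\left(\left(-1 - S\right) + \left(1 + S\right)\right) \frac{1}{4}}{2} = \frac{3}{2} + \frac{0 \cdot \frac{1}{4}}{2} = \frac{3}{2} + \frac{1}{2} \cdot 0 = \frac{3}{2} + 0 = \frac{3}{2}$)
$Z{\left(z,X \right)} = - \frac{33}{8}$ ($Z{\left(z,X \right)} = \frac{-18 + \frac{3}{2}}{4} = \frac{1}{4} \left(- \frac{33}{2}\right) = - \frac{33}{8}$)
$\frac{-3458 + Z{\left(-53,-53 \right)}}{7446} = \frac{-3458 - \frac{33}{8}}{7446} = \left(- \frac{27697}{8}\right) \frac{1}{7446} = - \frac{27697}{59568}$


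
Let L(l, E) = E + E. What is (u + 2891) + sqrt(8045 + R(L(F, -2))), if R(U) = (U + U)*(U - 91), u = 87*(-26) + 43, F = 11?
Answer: 672 + sqrt(8805) ≈ 765.83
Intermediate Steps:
u = -2219 (u = -2262 + 43 = -2219)
L(l, E) = 2*E
R(U) = 2*U*(-91 + U) (R(U) = (2*U)*(-91 + U) = 2*U*(-91 + U))
(u + 2891) + sqrt(8045 + R(L(F, -2))) = (-2219 + 2891) + sqrt(8045 + 2*(2*(-2))*(-91 + 2*(-2))) = 672 + sqrt(8045 + 2*(-4)*(-91 - 4)) = 672 + sqrt(8045 + 2*(-4)*(-95)) = 672 + sqrt(8045 + 760) = 672 + sqrt(8805)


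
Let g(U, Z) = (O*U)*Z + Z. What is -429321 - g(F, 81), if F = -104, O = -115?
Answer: -1398162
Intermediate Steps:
g(U, Z) = Z - 115*U*Z (g(U, Z) = (-115*U)*Z + Z = -115*U*Z + Z = Z - 115*U*Z)
-429321 - g(F, 81) = -429321 - 81*(1 - 115*(-104)) = -429321 - 81*(1 + 11960) = -429321 - 81*11961 = -429321 - 1*968841 = -429321 - 968841 = -1398162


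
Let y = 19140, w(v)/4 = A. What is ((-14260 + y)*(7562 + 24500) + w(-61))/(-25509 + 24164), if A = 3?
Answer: -156462572/1345 ≈ -1.1633e+5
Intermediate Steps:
w(v) = 12 (w(v) = 4*3 = 12)
((-14260 + y)*(7562 + 24500) + w(-61))/(-25509 + 24164) = ((-14260 + 19140)*(7562 + 24500) + 12)/(-25509 + 24164) = (4880*32062 + 12)/(-1345) = (156462560 + 12)*(-1/1345) = 156462572*(-1/1345) = -156462572/1345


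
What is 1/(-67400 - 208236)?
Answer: -1/275636 ≈ -3.6280e-6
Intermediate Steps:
1/(-67400 - 208236) = 1/(-275636) = -1/275636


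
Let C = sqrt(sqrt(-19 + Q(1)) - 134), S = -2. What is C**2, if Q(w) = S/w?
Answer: -134 + I*sqrt(21) ≈ -134.0 + 4.5826*I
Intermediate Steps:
Q(w) = -2/w
C = sqrt(-134 + I*sqrt(21)) (C = sqrt(sqrt(-19 - 2/1) - 134) = sqrt(sqrt(-19 - 2*1) - 134) = sqrt(sqrt(-19 - 2) - 134) = sqrt(sqrt(-21) - 134) = sqrt(I*sqrt(21) - 134) = sqrt(-134 + I*sqrt(21)) ≈ 0.1979 + 11.578*I)
C**2 = (sqrt(-134 + I*sqrt(21)))**2 = -134 + I*sqrt(21)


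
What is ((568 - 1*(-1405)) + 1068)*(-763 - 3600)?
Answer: -13267883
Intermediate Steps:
((568 - 1*(-1405)) + 1068)*(-763 - 3600) = ((568 + 1405) + 1068)*(-4363) = (1973 + 1068)*(-4363) = 3041*(-4363) = -13267883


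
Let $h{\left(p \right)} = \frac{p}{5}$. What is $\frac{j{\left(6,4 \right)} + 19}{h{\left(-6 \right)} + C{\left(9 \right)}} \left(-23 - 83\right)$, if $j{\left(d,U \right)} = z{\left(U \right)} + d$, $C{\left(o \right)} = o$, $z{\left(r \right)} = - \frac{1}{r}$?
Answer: $- \frac{8745}{26} \approx -336.35$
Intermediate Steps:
$j{\left(d,U \right)} = d - \frac{1}{U}$ ($j{\left(d,U \right)} = - \frac{1}{U} + d = d - \frac{1}{U}$)
$h{\left(p \right)} = \frac{p}{5}$ ($h{\left(p \right)} = p \frac{1}{5} = \frac{p}{5}$)
$\frac{j{\left(6,4 \right)} + 19}{h{\left(-6 \right)} + C{\left(9 \right)}} \left(-23 - 83\right) = \frac{\left(6 - \frac{1}{4}\right) + 19}{\frac{1}{5} \left(-6\right) + 9} \left(-23 - 83\right) = \frac{\left(6 - \frac{1}{4}\right) + 19}{- \frac{6}{5} + 9} \left(-106\right) = \frac{\left(6 - \frac{1}{4}\right) + 19}{\frac{39}{5}} \left(-106\right) = \left(\frac{23}{4} + 19\right) \frac{5}{39} \left(-106\right) = \frac{99}{4} \cdot \frac{5}{39} \left(-106\right) = \frac{165}{52} \left(-106\right) = - \frac{8745}{26}$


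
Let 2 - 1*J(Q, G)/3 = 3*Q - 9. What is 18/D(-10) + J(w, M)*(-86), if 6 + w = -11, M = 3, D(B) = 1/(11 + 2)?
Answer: -15762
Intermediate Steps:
D(B) = 1/13
w = -17 (w = -6 - 11 = -17)
J(Q, G) = 33 - 9*Q (J(Q, G) = 6 - 3*(3*Q - 9) = 6 - 3*(-9 + 3*Q) = 6 + (27 - 9*Q) = 33 - 9*Q)
18/D(-10) + J(w, M)*(-86) = 18/(1/13) + (33 - 9*(-17))*(-86) = 18*13 + (33 + 153)*(-86) = 234 + 186*(-86) = 234 - 15996 = -15762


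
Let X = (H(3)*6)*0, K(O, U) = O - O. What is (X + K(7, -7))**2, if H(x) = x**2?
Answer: 0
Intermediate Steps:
K(O, U) = 0
X = 0 (X = (3**2*6)*0 = (9*6)*0 = 54*0 = 0)
(X + K(7, -7))**2 = (0 + 0)**2 = 0**2 = 0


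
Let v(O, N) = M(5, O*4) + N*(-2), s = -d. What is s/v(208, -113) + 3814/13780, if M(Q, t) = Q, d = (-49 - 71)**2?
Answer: -32925161/530530 ≈ -62.061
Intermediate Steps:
d = 14400 (d = (-120)**2 = 14400)
s = -14400 (s = -1*14400 = -14400)
v(O, N) = 5 - 2*N (v(O, N) = 5 + N*(-2) = 5 - 2*N)
s/v(208, -113) + 3814/13780 = -14400/(5 - 2*(-113)) + 3814/13780 = -14400/(5 + 226) + 3814*(1/13780) = -14400/231 + 1907/6890 = -14400*1/231 + 1907/6890 = -4800/77 + 1907/6890 = -32925161/530530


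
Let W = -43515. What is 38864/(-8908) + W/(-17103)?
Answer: -23088281/12696127 ≈ -1.8185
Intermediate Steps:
38864/(-8908) + W/(-17103) = 38864/(-8908) - 43515/(-17103) = 38864*(-1/8908) - 43515*(-1/17103) = -9716/2227 + 14505/5701 = -23088281/12696127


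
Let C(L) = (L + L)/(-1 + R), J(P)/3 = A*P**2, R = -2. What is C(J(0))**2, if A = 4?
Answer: 0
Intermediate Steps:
J(P) = 12*P**2 (J(P) = 3*(4*P**2) = 12*P**2)
C(L) = -2*L/3 (C(L) = (L + L)/(-1 - 2) = (2*L)/(-3) = (2*L)*(-1/3) = -2*L/3)
C(J(0))**2 = (-8*0**2)**2 = (-8*0)**2 = (-2/3*0)**2 = 0**2 = 0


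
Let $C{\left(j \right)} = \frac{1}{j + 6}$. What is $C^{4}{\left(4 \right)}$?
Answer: $\frac{1}{10000} \approx 0.0001$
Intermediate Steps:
$C{\left(j \right)} = \frac{1}{6 + j}$
$C^{4}{\left(4 \right)} = \left(\frac{1}{6 + 4}\right)^{4} = \left(\frac{1}{10}\right)^{4} = \frac{1}{10000}$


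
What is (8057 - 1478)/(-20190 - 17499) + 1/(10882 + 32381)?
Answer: -5580188/31971357 ≈ -0.17454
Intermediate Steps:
(8057 - 1478)/(-20190 - 17499) + 1/(10882 + 32381) = 6579/(-37689) + 1/43263 = 6579*(-1/37689) + 1/43263 = -129/739 + 1/43263 = -5580188/31971357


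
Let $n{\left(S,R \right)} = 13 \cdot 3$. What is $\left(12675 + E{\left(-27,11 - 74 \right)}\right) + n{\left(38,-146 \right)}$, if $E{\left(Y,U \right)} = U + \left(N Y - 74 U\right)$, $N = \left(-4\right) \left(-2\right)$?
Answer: $17097$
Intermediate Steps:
$N = 8$
$n{\left(S,R \right)} = 39$
$E{\left(Y,U \right)} = - 73 U + 8 Y$ ($E{\left(Y,U \right)} = U - \left(- 8 Y + 74 U\right) = - 73 U + 8 Y$)
$\left(12675 + E{\left(-27,11 - 74 \right)}\right) + n{\left(38,-146 \right)} = \left(12675 - \left(216 + 73 \left(11 - 74\right)\right)\right) + 39 = \left(12675 - -4383\right) + 39 = \left(12675 + \left(4599 - 216\right)\right) + 39 = \left(12675 + 4383\right) + 39 = 17058 + 39 = 17097$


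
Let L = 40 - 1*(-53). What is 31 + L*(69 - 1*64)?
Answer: 496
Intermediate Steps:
L = 93 (L = 40 + 53 = 93)
31 + L*(69 - 1*64) = 31 + 93*(69 - 1*64) = 31 + 93*(69 - 64) = 31 + 93*5 = 31 + 465 = 496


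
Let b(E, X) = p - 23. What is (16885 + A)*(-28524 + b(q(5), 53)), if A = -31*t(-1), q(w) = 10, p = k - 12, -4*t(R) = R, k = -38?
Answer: -1930554873/4 ≈ -4.8264e+8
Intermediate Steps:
t(R) = -R/4
p = -50 (p = -38 - 12 = -50)
A = -31/4 (A = -(-31)*(-1)/4 = -31*¼ = -31/4 ≈ -7.7500)
b(E, X) = -73 (b(E, X) = -50 - 23 = -73)
(16885 + A)*(-28524 + b(q(5), 53)) = (16885 - 31/4)*(-28524 - 73) = (67509/4)*(-28597) = -1930554873/4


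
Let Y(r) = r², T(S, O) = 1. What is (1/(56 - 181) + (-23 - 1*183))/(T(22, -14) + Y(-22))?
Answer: -25751/60625 ≈ -0.42476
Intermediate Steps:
(1/(56 - 181) + (-23 - 1*183))/(T(22, -14) + Y(-22)) = (1/(56 - 181) + (-23 - 1*183))/(1 + (-22)²) = (1/(-125) + (-23 - 183))/(1 + 484) = (-1/125 - 206)/485 = -25751/125*1/485 = -25751/60625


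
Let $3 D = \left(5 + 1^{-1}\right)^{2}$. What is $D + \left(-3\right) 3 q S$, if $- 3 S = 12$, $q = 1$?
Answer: $48$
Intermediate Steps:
$S = -4$ ($S = \left(- \frac{1}{3}\right) 12 = -4$)
$D = 12$ ($D = \frac{\left(5 + 1^{-1}\right)^{2}}{3} = \frac{\left(5 + 1\right)^{2}}{3} = \frac{6^{2}}{3} = \frac{1}{3} \cdot 36 = 12$)
$D + \left(-3\right) 3 q S = 12 + \left(-3\right) 3 \cdot 1 \left(-4\right) = 12 + \left(-9\right) 1 \left(-4\right) = 12 - -36 = 12 + 36 = 48$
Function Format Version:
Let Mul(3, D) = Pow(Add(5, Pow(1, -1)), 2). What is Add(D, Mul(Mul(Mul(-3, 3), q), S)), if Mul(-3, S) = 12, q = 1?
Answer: 48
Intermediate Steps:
S = -4 (S = Mul(Rational(-1, 3), 12) = -4)
D = 12 (D = Mul(Rational(1, 3), Pow(Add(5, Pow(1, -1)), 2)) = Mul(Rational(1, 3), Pow(Add(5, 1), 2)) = Mul(Rational(1, 3), Pow(6, 2)) = Mul(Rational(1, 3), 36) = 12)
Add(D, Mul(Mul(Mul(-3, 3), q), S)) = Add(12, Mul(Mul(Mul(-3, 3), 1), -4)) = Add(12, Mul(Mul(-9, 1), -4)) = Add(12, Mul(-9, -4)) = Add(12, 36) = 48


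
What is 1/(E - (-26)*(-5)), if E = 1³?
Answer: -1/129 ≈ -0.0077519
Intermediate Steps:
E = 1
1/(E - (-26)*(-5)) = 1/(1 - (-26)*(-5)) = 1/(1 - 26*5) = 1/(1 - 130) = 1/(-129) = -1/129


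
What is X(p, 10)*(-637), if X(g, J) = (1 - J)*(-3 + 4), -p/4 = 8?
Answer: 5733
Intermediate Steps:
p = -32 (p = -4*8 = -32)
X(g, J) = 1 - J (X(g, J) = (1 - J)*1 = 1 - J)
X(p, 10)*(-637) = (1 - 1*10)*(-637) = (1 - 10)*(-637) = -9*(-637) = 5733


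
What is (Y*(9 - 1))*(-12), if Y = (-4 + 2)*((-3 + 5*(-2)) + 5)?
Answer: -1536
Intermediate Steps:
Y = 16 (Y = -2*((-3 - 10) + 5) = -2*(-13 + 5) = -2*(-8) = 16)
(Y*(9 - 1))*(-12) = (16*(9 - 1))*(-12) = (16*8)*(-12) = 128*(-12) = -1536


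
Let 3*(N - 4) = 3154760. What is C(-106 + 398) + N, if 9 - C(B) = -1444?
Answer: 3159131/3 ≈ 1.0530e+6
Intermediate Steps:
N = 3154772/3 (N = 4 + (1/3)*3154760 = 4 + 3154760/3 = 3154772/3 ≈ 1.0516e+6)
C(B) = 1453 (C(B) = 9 - 1*(-1444) = 9 + 1444 = 1453)
C(-106 + 398) + N = 1453 + 3154772/3 = 3159131/3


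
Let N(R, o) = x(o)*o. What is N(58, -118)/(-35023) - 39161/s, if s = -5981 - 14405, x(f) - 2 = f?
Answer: 1092492135/713978878 ≈ 1.5301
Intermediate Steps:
x(f) = 2 + f
N(R, o) = o*(2 + o) (N(R, o) = (2 + o)*o = o*(2 + o))
s = -20386
N(58, -118)/(-35023) - 39161/s = -118*(2 - 118)/(-35023) - 39161/(-20386) = -118*(-116)*(-1/35023) - 39161*(-1/20386) = 13688*(-1/35023) + 39161/20386 = -13688/35023 + 39161/20386 = 1092492135/713978878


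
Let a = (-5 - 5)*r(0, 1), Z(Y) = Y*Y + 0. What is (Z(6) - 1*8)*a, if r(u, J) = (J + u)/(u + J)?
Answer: -280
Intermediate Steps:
r(u, J) = 1 (r(u, J) = (J + u)/(J + u) = 1)
Z(Y) = Y² (Z(Y) = Y² + 0 = Y²)
a = -10 (a = (-5 - 5)*1 = -10*1 = -10)
(Z(6) - 1*8)*a = (6² - 1*8)*(-10) = (36 - 8)*(-10) = 28*(-10) = -280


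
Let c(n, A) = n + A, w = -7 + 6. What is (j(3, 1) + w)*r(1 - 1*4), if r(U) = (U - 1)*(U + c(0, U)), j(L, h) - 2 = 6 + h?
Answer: 192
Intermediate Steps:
j(L, h) = 8 + h (j(L, h) = 2 + (6 + h) = 8 + h)
w = -1
c(n, A) = A + n
r(U) = 2*U*(-1 + U) (r(U) = (U - 1)*(U + (U + 0)) = (-1 + U)*(U + U) = (-1 + U)*(2*U) = 2*U*(-1 + U))
(j(3, 1) + w)*r(1 - 1*4) = ((8 + 1) - 1)*(2*(1 - 1*4)*(-1 + (1 - 1*4))) = (9 - 1)*(2*(1 - 4)*(-1 + (1 - 4))) = 8*(2*(-3)*(-1 - 3)) = 8*(2*(-3)*(-4)) = 8*24 = 192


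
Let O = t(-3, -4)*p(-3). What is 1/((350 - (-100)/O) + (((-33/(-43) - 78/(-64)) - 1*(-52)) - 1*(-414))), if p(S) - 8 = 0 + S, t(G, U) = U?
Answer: 1376/1118669 ≈ 0.0012300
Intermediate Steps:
p(S) = 8 + S (p(S) = 8 + (0 + S) = 8 + S)
O = -20 (O = -4*(8 - 3) = -4*5 = -20)
1/((350 - (-100)/O) + (((-33/(-43) - 78/(-64)) - 1*(-52)) - 1*(-414))) = 1/((350 - (-100)/(-20)) + (((-33/(-43) - 78/(-64)) - 1*(-52)) - 1*(-414))) = 1/((350 - (-100)*(-1)/20) + (((-33*(-1/43) - 78*(-1/64)) + 52) + 414)) = 1/((350 - 1*5) + (((33/43 + 39/32) + 52) + 414)) = 1/((350 - 5) + ((2733/1376 + 52) + 414)) = 1/(345 + (74285/1376 + 414)) = 1/(345 + 643949/1376) = 1/(1118669/1376) = 1376/1118669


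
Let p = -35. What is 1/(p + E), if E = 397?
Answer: 1/362 ≈ 0.0027624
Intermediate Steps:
1/(p + E) = 1/(-35 + 397) = 1/362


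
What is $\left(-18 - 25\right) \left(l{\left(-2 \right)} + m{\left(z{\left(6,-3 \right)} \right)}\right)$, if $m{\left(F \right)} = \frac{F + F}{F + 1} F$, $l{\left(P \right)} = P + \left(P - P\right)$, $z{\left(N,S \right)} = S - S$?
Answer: $86$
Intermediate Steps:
$z{\left(N,S \right)} = 0$
$l{\left(P \right)} = P$ ($l{\left(P \right)} = P + 0 = P$)
$m{\left(F \right)} = \frac{2 F^{2}}{1 + F}$ ($m{\left(F \right)} = \frac{2 F}{1 + F} F = \frac{2 F^{2}}{1 + F}$)
$\left(-18 - 25\right) \left(l{\left(-2 \right)} + m{\left(z{\left(6,-3 \right)} \right)}\right) = \left(-18 - 25\right) \left(-2 + \frac{2 \cdot 0^{2}}{1 + 0}\right) = \left(-18 - 25\right) \left(-2 + 2 \cdot 0 \cdot 1^{-1}\right) = - 43 \left(-2 + 2 \cdot 0 \cdot 1\right) = - 43 \left(-2 + 0\right) = \left(-43\right) \left(-2\right) = 86$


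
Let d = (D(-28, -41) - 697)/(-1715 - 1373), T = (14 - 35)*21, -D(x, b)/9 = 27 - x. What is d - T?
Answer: 170375/386 ≈ 441.39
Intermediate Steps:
D(x, b) = -243 + 9*x (D(x, b) = -9*(27 - x) = -243 + 9*x)
T = -441 (T = -21*21 = -441)
d = 149/386 (d = ((-243 + 9*(-28)) - 697)/(-1715 - 1373) = ((-243 - 252) - 697)/(-3088) = (-495 - 697)*(-1/3088) = -1192*(-1/3088) = 149/386 ≈ 0.38601)
d - T = 149/386 - 1*(-441) = 149/386 + 441 = 170375/386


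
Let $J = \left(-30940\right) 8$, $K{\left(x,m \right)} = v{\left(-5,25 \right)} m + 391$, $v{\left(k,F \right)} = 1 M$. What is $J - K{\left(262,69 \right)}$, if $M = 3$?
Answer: $-248118$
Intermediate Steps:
$v{\left(k,F \right)} = 3$ ($v{\left(k,F \right)} = 1 \cdot 3 = 3$)
$K{\left(x,m \right)} = 391 + 3 m$ ($K{\left(x,m \right)} = 3 m + 391 = 391 + 3 m$)
$J = -247520$
$J - K{\left(262,69 \right)} = -247520 - \left(391 + 3 \cdot 69\right) = -247520 - \left(391 + 207\right) = -247520 - 598 = -248118$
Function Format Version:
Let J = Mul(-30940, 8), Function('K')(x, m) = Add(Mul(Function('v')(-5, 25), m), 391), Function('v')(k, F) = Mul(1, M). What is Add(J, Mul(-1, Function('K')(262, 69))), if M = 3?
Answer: -248118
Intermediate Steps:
Function('v')(k, F) = 3 (Function('v')(k, F) = Mul(1, 3) = 3)
Function('K')(x, m) = Add(391, Mul(3, m)) (Function('K')(x, m) = Add(Mul(3, m), 391) = Add(391, Mul(3, m)))
J = -247520
Add(J, Mul(-1, Function('K')(262, 69))) = Add(-247520, Mul(-1, Add(391, Mul(3, 69)))) = Add(-247520, Mul(-1, Add(391, 207))) = Add(-247520, Mul(-1, 598)) = Add(-247520, -598) = -248118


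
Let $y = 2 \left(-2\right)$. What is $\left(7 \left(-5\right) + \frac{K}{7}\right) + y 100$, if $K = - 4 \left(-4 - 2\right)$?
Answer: $- \frac{3021}{7} \approx -431.57$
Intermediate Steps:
$y = -4$
$K = 24$ ($K = \left(-4\right) \left(-6\right) = 24$)
$\left(7 \left(-5\right) + \frac{K}{7}\right) + y 100 = \left(7 \left(-5\right) + \frac{24}{7}\right) - 400 = \left(-35 + 24 \cdot \frac{1}{7}\right) - 400 = \left(-35 + \frac{24}{7}\right) - 400 = - \frac{221}{7} - 400 = - \frac{3021}{7}$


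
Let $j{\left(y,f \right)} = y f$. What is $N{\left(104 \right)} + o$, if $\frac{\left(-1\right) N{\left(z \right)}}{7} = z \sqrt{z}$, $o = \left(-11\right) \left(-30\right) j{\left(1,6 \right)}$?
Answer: $1980 - 1456 \sqrt{26} \approx -5444.2$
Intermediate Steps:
$j{\left(y,f \right)} = f y$
$o = 1980$ ($o = \left(-11\right) \left(-30\right) 6 \cdot 1 = 330 \cdot 6 = 1980$)
$N{\left(z \right)} = - 7 z^{\frac{3}{2}}$ ($N{\left(z \right)} = - 7 z \sqrt{z} = - 7 z^{\frac{3}{2}}$)
$N{\left(104 \right)} + o = - 7 \cdot 104^{\frac{3}{2}} + 1980 = - 7 \cdot 208 \sqrt{26} + 1980 = - 1456 \sqrt{26} + 1980 = 1980 - 1456 \sqrt{26}$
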